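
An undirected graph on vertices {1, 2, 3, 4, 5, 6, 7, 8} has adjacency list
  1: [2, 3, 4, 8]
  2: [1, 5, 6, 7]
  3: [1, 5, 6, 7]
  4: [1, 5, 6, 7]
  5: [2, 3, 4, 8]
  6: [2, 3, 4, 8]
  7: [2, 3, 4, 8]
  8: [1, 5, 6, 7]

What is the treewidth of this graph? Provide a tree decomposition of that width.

Treewidth 4.
One such decomposition:
Bags: B1 = {2, 3, 4, 7, 8}  B2 = {1, 2, 3, 4, 8}  B3 = {2, 3, 4, 6, 8}  B4 = {2, 3, 4, 5, 8}
Tree: B1–B2, B2–B3, B3–B4

Every bag has size at most 5, so the width is 5 − 1 = 4 and tw(G) ≤ 4. For the lower bound: the 5 vertex sets {2,7}, {1,4}, {6,8}, {3}, {5} are disjoint, each induces a connected subgraph, and every pair is joined by at least one edge of G. Contracting each set to a single vertex therefore yields K_{5} as a minor, and since treewidth is minor-monotone, tw(G) ≥ tw(K_{5}) = 4. Hence tw(G) = 4 exactly.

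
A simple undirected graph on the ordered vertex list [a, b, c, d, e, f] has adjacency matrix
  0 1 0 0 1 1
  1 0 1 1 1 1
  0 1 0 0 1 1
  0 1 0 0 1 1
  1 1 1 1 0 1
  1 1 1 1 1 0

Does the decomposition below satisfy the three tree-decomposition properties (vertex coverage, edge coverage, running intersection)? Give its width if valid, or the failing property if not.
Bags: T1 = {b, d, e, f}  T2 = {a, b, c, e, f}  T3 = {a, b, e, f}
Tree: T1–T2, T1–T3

No — bags containing vertex a are not connected in the tree.

A tree decomposition must satisfy three properties: every vertex lies in some bag; for every edge, both endpoints lie together in some bag; and for every vertex, the bags containing it form a connected subtree. Here bags containing vertex a are not connected in the tree, so the decomposition is invalid.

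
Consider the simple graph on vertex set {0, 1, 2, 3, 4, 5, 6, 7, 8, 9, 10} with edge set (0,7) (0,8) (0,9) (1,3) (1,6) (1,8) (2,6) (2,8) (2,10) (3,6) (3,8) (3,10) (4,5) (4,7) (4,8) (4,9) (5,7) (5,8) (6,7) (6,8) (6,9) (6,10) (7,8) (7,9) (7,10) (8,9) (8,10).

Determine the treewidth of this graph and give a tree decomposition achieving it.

The largest bag has 4 vertices, giving width 3; this decomposition certifies tw(G) ≤ 3. Conversely, {0, 7, 8, 9} is a clique of size 4, and the vertices of any clique must share a bag in every tree decomposition; so some bag has ≥ 4 vertices and tw(G) ≥ 3. Therefore the treewidth is 3.

Treewidth 3.
Bags: B1 = {0, 7, 8, 9}  B2 = {4, 7, 8, 9}  B3 = {6, 7, 8, 9}  B4 = {6, 7, 8, 10}  B5 = {2, 6, 8, 10}  B6 = {3, 6, 8, 10}  B7 = {1, 3, 6, 8}  B8 = {4, 5, 7, 8}
Tree: B1–B2, B2–B3, B3–B4, B4–B5, B5–B6, B6–B7, B2–B8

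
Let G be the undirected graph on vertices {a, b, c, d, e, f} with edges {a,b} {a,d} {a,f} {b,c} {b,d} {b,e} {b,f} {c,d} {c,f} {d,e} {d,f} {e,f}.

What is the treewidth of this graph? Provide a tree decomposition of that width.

Treewidth 3.
One optimal decomposition is:
Bags: B1 = {b, d, e, f}  B2 = {b, c, d, f}  B3 = {a, b, d, f}
Tree: B1–B2, B2–B3

The largest bag has 4 vertices, giving width 3; this decomposition certifies tw(G) ≤ 3. Conversely, {b, d, e, f} is a clique of size 4, and the vertices of any clique must share a bag in every tree decomposition; so some bag has ≥ 4 vertices and tw(G) ≥ 3. The upper and lower bounds meet at 3, so that is the treewidth.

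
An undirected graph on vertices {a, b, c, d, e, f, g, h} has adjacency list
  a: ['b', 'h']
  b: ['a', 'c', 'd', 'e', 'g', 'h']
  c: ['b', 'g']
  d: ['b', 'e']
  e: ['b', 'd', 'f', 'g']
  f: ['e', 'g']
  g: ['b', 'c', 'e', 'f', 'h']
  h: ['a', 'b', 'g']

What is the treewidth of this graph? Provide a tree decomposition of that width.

Every bag has size at most 3, so the width is 3 − 1 = 2 and tw(G) ≤ 2. Conversely, {e, f, g} is a clique of size 3, and the vertices of any clique must share a bag in every tree decomposition; so some bag has ≥ 3 vertices and tw(G) ≥ 2. Hence tw(G) = 2 exactly.

Treewidth 2.
Bags: B1 = {a, b, h}  B2 = {b, g, h}  B3 = {b, c, g}  B4 = {b, e, g}  B5 = {b, d, e}  B6 = {e, f, g}
Tree: B1–B2, B2–B3, B2–B4, B4–B5, B4–B6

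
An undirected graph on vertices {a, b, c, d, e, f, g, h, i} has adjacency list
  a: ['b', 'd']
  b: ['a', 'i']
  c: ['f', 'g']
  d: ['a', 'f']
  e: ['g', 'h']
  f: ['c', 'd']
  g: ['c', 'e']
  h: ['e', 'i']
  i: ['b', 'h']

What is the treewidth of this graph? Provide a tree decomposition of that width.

Treewidth 2.
Bags: B1 = {c, d, f}  B2 = {c, d, g}  B3 = {d, e, g}  B4 = {d, e, h}  B5 = {d, h, i}  B6 = {b, d, i}  B7 = {a, b, d}
Tree: B1–B2, B2–B3, B3–B4, B4–B5, B5–B6, B6–B7

Each bag holds 3 vertices, so the decomposition has width 2, which upper-bounds the treewidth. For the lower bound, G contains the cycle d–f–c–g–e–h–i–b–a–d, so G is not a forest; only forests have treewidth ≤ 1, hence tw(G) ≥ 2. Therefore the treewidth is 2.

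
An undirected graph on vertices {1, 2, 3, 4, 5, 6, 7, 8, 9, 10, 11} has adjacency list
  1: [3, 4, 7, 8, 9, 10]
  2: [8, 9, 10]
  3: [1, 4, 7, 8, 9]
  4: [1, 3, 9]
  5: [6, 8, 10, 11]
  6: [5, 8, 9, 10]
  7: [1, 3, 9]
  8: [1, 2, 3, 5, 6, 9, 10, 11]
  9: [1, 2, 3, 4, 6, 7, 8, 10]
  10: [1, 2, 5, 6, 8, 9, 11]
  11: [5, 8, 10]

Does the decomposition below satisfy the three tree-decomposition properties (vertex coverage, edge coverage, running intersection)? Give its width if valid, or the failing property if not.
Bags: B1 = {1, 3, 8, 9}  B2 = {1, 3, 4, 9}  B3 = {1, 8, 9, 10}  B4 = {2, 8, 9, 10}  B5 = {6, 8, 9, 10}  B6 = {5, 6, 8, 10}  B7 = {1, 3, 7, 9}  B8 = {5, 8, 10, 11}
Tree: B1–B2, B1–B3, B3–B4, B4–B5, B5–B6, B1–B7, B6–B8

Checking the three conditions: (i) the bags cover all of {1, 2, 3, 4, 5, 6, 7, 8, 9, 10, 11}; (ii) for each edge, some bag contains both endpoints; (iii) the bags containing any fixed vertex form a subtree. All hold, so the decomposition is valid with width 4 − 1 = 3.

Yes; width 3.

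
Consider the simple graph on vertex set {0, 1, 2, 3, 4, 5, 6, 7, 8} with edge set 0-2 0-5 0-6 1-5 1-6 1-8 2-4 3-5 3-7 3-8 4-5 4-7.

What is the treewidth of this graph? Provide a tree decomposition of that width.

The largest bag has 4 vertices, giving width 3; this decomposition certifies tw(G) ≤ 3. For the lower bound: the 4 vertex sets {3,7,8}, {4}, {5}, {0,1,2,6} are disjoint, each induces a connected subgraph, and every pair is joined by at least one edge of G. Contracting each set to a single vertex therefore yields K_{4} as a minor, and since treewidth is minor-monotone, tw(G) ≥ tw(K_{4}) = 3. The upper and lower bounds meet at 3, so that is the treewidth.

Treewidth 3.
Bags: B1 = {3, 4, 7, 8}  B2 = {3, 4, 5, 8}  B3 = {1, 4, 5, 8}  B4 = {1, 2, 4, 5}  B5 = {0, 1, 2, 5}  B6 = {0, 1, 2, 6}
Tree: B1–B2, B2–B3, B3–B4, B4–B5, B5–B6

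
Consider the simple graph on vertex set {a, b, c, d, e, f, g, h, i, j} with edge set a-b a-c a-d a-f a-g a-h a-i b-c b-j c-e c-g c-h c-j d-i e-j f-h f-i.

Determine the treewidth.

A width-2 tree decomposition is:
Bags: B1 = {a, b, c}  B2 = {a, c, h}  B3 = {b, c, j}  B4 = {a, f, h}  B5 = {a, c, g}  B6 = {a, f, i}  B7 = {c, e, j}  B8 = {a, d, i}
Tree: B1–B2, B1–B3, B2–B4, B1–B5, B4–B6, B3–B7, B6–B8
Every bag has size at most 3, so the width is 3 − 1 = 2 and tw(G) ≤ 2. For the lower bound, the 3 vertices {c, e, j} are pairwise adjacent, and any tree decomposition puts a clique entirely inside one bag — forcing width ≥ 2. Hence tw(G) = 2 exactly.

2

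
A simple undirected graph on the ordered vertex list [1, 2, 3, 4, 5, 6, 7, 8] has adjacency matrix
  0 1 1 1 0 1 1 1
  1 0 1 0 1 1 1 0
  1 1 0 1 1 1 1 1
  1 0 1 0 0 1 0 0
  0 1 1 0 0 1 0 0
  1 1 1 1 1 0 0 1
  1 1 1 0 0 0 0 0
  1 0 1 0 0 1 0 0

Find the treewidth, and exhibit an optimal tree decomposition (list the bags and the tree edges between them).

Every bag has size at most 4, so the width is 4 − 1 = 3 and tw(G) ≤ 3. Conversely, {1, 3, 6, 8} is a clique of size 4, and the vertices of any clique must share a bag in every tree decomposition; so some bag has ≥ 4 vertices and tw(G) ≥ 3. The upper and lower bounds meet at 3, so that is the treewidth.

Treewidth 3.
One such decomposition:
Bags: B1 = {1, 3, 4, 6}  B2 = {1, 3, 6, 8}  B3 = {1, 2, 3, 6}  B4 = {2, 3, 5, 6}  B5 = {1, 2, 3, 7}
Tree: B1–B2, B1–B3, B3–B4, B3–B5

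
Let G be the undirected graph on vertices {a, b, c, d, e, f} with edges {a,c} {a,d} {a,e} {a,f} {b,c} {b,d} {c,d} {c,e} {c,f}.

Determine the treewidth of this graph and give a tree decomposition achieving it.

Treewidth 2.
Bags: B1 = {a, c, f}  B2 = {a, c, d}  B3 = {a, c, e}  B4 = {b, c, d}
Tree: B1–B2, B1–B3, B2–B4

The largest bag has 3 vertices, giving width 2; this decomposition certifies tw(G) ≤ 2. Conversely, {a, c, d} is a clique of size 3, and the vertices of any clique must share a bag in every tree decomposition; so some bag has ≥ 3 vertices and tw(G) ≥ 2. Therefore the treewidth is 2.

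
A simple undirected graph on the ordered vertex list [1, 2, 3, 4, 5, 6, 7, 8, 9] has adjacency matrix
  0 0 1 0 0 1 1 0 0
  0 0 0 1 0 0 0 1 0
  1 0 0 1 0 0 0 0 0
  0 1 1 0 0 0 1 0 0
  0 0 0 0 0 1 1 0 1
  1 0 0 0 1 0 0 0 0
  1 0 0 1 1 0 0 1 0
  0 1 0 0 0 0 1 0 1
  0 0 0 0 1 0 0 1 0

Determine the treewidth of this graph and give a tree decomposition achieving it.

Every bag has size at most 4, so the width is 4 − 1 = 3 and tw(G) ≤ 3. For the lower bound: the 4 vertex sets {1,3,6}, {5}, {7}, {2,4,8,9} are disjoint, each induces a connected subgraph, and every pair is joined by at least one edge of G. Contracting each set to a single vertex therefore yields K_{4} as a minor, and since treewidth is minor-monotone, tw(G) ≥ tw(K_{4}) = 3. Hence tw(G) = 3 exactly.

Treewidth 3.
Bags: B1 = {1, 3, 5, 6}  B2 = {1, 3, 5, 7}  B3 = {3, 4, 5, 7}  B4 = {4, 5, 7, 9}  B5 = {4, 7, 8, 9}  B6 = {2, 4, 8, 9}
Tree: B1–B2, B2–B3, B3–B4, B4–B5, B5–B6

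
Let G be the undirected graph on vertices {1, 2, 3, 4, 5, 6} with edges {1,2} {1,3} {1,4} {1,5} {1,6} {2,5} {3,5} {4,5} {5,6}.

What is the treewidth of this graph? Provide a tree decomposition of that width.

Treewidth 2.
One optimal decomposition is:
Bags: B1 = {1, 2, 5}  B2 = {1, 5, 6}  B3 = {1, 3, 5}  B4 = {1, 4, 5}
Tree: B1–B2, B1–B3, B3–B4

Each bag holds 3 vertices, so the decomposition has width 2, which upper-bounds the treewidth. On the other hand G contains the 3-clique {1, 2, 5}. A clique must lie in a single bag of any decomposition, so no decomposition can have width below 2. Combining the bounds, tw(G) = 2.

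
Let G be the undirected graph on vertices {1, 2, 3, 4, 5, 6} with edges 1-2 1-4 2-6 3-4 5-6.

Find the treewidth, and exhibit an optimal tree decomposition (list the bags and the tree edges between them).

Treewidth 1.
One optimal decomposition is:
Bags: B1 = {3, 4}  B2 = {1, 4}  B3 = {1, 2}  B4 = {2, 6}  B5 = {5, 6}
Tree: B1–B2, B2–B3, B3–B4, B4–B5

The largest bag has 2 vertices, giving width 1; this decomposition certifies tw(G) ≤ 1. G has an edge, so its treewidth is at least 1. Combining the bounds, tw(G) = 1.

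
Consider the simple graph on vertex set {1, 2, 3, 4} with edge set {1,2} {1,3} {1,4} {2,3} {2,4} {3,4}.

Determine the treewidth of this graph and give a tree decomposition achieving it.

Treewidth 3.
One such decomposition:
Bags: B1 = {1, 2, 3, 4}
Tree: (single bag)

With just one bag of size 4, the width is 4 − 1 = 3, so tw(G) ≤ 3. For the lower bound, the 4 vertices {1, 2, 3, 4} are pairwise adjacent, and any tree decomposition puts a clique entirely inside one bag — forcing width ≥ 3. Combining the bounds, tw(G) = 3.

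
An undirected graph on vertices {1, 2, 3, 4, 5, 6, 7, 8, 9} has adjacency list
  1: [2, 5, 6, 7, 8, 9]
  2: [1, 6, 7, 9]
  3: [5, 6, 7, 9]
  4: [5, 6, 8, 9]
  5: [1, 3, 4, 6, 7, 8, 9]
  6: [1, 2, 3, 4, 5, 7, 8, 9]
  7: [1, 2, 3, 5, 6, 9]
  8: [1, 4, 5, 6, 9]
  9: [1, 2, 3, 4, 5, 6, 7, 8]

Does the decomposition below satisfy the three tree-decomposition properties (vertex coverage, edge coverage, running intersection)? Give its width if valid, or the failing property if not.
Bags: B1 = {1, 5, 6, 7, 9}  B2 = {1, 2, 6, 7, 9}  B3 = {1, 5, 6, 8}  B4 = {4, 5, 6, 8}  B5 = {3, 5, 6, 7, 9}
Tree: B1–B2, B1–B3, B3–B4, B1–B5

No — edge (9,8) lies in no bag.

A tree decomposition must satisfy three properties: every vertex lies in some bag; for every edge, both endpoints lie together in some bag; and for every vertex, the bags containing it form a connected subtree. Here edge (9,8) lies in no bag, so the decomposition is invalid.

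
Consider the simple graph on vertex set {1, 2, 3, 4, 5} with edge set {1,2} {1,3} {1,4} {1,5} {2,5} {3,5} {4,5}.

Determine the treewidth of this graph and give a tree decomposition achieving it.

Treewidth 2.
Bags: B1 = {1, 4, 5}  B2 = {1, 3, 5}  B3 = {1, 2, 5}
Tree: B1–B2, B1–B3

Each bag holds 3 vertices, so the decomposition has width 2, which upper-bounds the treewidth. Conversely, {1, 2, 5} is a clique of size 3, and the vertices of any clique must share a bag in every tree decomposition; so some bag has ≥ 3 vertices and tw(G) ≥ 2. The upper and lower bounds meet at 2, so that is the treewidth.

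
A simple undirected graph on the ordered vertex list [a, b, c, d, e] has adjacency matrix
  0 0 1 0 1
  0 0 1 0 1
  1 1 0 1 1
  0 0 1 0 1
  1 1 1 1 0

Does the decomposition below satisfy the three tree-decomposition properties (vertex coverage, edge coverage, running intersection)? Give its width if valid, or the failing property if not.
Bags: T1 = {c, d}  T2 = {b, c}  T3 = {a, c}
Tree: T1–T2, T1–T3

No — vertex e appears in no bag.

A tree decomposition must satisfy three properties: every vertex lies in some bag; for every edge, both endpoints lie together in some bag; and for every vertex, the bags containing it form a connected subtree. Here vertex e appears in no bag, so the decomposition is invalid.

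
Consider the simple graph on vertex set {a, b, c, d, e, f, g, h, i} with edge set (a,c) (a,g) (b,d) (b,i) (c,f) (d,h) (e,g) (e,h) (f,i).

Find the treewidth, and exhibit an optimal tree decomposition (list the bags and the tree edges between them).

Every bag has size at most 3, so the width is 3 − 1 = 2 and tw(G) ≤ 2. The edges h–e–g–a–c–f–i–b–d–h form a cycle, so G is not a tree and its treewidth is at least 2. Therefore the treewidth is 2.

Treewidth 2.
One such decomposition:
Bags: B1 = {e, g, h}  B2 = {a, g, h}  B3 = {a, c, h}  B4 = {c, f, h}  B5 = {f, h, i}  B6 = {b, h, i}  B7 = {b, d, h}
Tree: B1–B2, B2–B3, B3–B4, B4–B5, B5–B6, B6–B7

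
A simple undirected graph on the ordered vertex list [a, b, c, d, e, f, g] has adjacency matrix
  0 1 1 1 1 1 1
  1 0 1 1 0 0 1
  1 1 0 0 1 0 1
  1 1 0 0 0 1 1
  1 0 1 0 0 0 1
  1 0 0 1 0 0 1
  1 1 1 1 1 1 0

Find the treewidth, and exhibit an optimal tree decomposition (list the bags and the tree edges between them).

Treewidth 3.
One optimal decomposition is:
Bags: B1 = {a, b, c, g}  B2 = {a, b, d, g}  B3 = {a, d, f, g}  B4 = {a, c, e, g}
Tree: B1–B2, B2–B3, B1–B4

Every bag has size at most 4, so the width is 4 − 1 = 3 and tw(G) ≤ 3. For the lower bound, the 4 vertices {a, d, f, g} are pairwise adjacent, and any tree decomposition puts a clique entirely inside one bag — forcing width ≥ 3. The upper and lower bounds meet at 3, so that is the treewidth.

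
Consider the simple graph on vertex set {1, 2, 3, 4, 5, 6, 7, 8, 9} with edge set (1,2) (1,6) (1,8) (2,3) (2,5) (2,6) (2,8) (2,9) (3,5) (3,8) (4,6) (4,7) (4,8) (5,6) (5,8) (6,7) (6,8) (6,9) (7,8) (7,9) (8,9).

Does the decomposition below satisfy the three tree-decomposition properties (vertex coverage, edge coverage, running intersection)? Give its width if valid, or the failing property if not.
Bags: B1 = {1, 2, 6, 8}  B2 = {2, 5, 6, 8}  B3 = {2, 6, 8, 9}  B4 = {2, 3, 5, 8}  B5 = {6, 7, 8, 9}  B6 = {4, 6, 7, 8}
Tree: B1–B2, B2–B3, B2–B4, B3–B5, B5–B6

Checking the three conditions: (i) the bags cover all of {1, 2, 3, 4, 5, 6, 7, 8, 9}; (ii) for each edge, some bag contains both endpoints; (iii) the bags containing any fixed vertex form a subtree. All hold, so the decomposition is valid with width 4 − 1 = 3.

Yes; width 3.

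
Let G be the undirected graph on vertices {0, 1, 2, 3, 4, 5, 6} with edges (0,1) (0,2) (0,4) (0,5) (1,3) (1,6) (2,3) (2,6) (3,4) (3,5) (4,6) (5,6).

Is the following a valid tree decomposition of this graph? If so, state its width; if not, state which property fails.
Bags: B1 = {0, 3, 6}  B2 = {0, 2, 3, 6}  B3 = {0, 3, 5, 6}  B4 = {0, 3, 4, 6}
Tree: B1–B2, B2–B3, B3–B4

No — vertex 1 appears in no bag.

A tree decomposition must satisfy three properties: every vertex lies in some bag; for every edge, both endpoints lie together in some bag; and for every vertex, the bags containing it form a connected subtree. Here vertex 1 appears in no bag, so the decomposition is invalid.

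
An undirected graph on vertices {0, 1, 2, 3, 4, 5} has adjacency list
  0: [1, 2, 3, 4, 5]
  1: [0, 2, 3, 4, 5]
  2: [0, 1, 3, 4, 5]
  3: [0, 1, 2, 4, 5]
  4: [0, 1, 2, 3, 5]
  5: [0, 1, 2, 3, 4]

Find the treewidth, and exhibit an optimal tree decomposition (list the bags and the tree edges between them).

Treewidth 5.
Bags: B1 = {0, 1, 2, 3, 4, 5}
Tree: (single bag)

A single bag containing all 6 vertices is trivially a valid decomposition of width 5. For the lower bound, the 6 vertices {0, 1, 2, 3, 4, 5} are pairwise adjacent, and any tree decomposition puts a clique entirely inside one bag — forcing width ≥ 5. Hence tw(G) = 5 exactly.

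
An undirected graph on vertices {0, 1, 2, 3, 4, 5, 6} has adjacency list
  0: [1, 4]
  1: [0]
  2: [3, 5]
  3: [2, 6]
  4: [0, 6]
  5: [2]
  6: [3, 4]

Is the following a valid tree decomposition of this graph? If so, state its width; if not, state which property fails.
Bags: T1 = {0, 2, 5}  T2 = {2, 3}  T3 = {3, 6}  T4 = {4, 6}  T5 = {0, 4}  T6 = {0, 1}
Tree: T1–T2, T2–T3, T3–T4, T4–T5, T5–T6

No — bags containing vertex 0 are not connected in the tree.

A tree decomposition must satisfy three properties: every vertex lies in some bag; for every edge, both endpoints lie together in some bag; and for every vertex, the bags containing it form a connected subtree. Here bags containing vertex 0 are not connected in the tree, so the decomposition is invalid.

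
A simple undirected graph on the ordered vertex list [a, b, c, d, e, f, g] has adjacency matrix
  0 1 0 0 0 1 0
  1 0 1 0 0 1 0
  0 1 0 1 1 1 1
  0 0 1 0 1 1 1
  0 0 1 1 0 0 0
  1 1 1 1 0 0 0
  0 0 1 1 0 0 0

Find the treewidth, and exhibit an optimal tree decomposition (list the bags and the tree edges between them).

Treewidth 2.
One such decomposition:
Bags: B1 = {c, d, g}  B2 = {c, d, f}  B3 = {c, d, e}  B4 = {b, c, f}  B5 = {a, b, f}
Tree: B1–B2, B1–B3, B2–B4, B4–B5

The largest bag has 3 vertices, giving width 2; this decomposition certifies tw(G) ≤ 2. Conversely, {c, d, g} is a clique of size 3, and the vertices of any clique must share a bag in every tree decomposition; so some bag has ≥ 3 vertices and tw(G) ≥ 2. Combining the bounds, tw(G) = 2.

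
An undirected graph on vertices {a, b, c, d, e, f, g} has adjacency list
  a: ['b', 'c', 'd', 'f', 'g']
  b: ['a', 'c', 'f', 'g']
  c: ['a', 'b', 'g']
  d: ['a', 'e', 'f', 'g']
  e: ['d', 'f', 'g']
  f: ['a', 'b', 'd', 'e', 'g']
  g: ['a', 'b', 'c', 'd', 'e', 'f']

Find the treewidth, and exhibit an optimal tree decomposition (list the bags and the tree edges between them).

Each bag holds 4 vertices, so the decomposition has width 3, which upper-bounds the treewidth. Conversely, {a, b, c, g} is a clique of size 4, and the vertices of any clique must share a bag in every tree decomposition; so some bag has ≥ 4 vertices and tw(G) ≥ 3. Combining the bounds, tw(G) = 3.

Treewidth 3.
Bags: B1 = {a, b, f, g}  B2 = {a, d, f, g}  B3 = {d, e, f, g}  B4 = {a, b, c, g}
Tree: B1–B2, B2–B3, B1–B4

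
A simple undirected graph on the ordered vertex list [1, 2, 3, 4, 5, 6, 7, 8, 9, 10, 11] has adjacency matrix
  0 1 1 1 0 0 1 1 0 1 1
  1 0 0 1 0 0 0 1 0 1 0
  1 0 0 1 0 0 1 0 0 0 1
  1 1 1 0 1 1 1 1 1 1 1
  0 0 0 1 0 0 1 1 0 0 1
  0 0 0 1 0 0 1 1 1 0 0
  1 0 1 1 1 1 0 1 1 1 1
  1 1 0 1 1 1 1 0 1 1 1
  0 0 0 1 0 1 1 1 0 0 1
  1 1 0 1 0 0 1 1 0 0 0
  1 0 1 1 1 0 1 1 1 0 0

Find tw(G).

A width-4 tree decomposition is:
Bags: B1 = {1, 4, 7, 8, 11}  B2 = {4, 7, 8, 9, 11}  B3 = {1, 3, 4, 7, 11}  B4 = {1, 4, 7, 8, 10}  B5 = {1, 2, 4, 8, 10}  B6 = {4, 6, 7, 8, 9}  B7 = {4, 5, 7, 8, 11}
Tree: B1–B2, B1–B3, B1–B4, B4–B5, B2–B6, B2–B7
Every bag has size at most 5, so the width is 5 − 1 = 4 and tw(G) ≤ 4. For the lower bound, the 5 vertices {1, 2, 4, 8, 10} are pairwise adjacent, and any tree decomposition puts a clique entirely inside one bag — forcing width ≥ 4. Hence tw(G) = 4 exactly.

4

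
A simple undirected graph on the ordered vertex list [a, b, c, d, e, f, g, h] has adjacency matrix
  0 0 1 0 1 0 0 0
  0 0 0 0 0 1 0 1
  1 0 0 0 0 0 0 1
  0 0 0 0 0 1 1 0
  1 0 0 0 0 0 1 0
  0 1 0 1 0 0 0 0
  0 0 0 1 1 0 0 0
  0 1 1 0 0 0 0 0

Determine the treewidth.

2

A width-2 tree decomposition is:
Bags: B1 = {d, e, g}  B2 = {a, d, e}  B3 = {a, c, d}  B4 = {c, d, h}  B5 = {b, d, h}  B6 = {b, d, f}
Tree: B1–B2, B2–B3, B3–B4, B4–B5, B5–B6
Each bag holds 3 vertices, so the decomposition has width 2, which upper-bounds the treewidth. The edges d–g–e–a–c–h–b–f–d form a cycle, so G is not a tree and its treewidth is at least 2. Therefore the treewidth is 2.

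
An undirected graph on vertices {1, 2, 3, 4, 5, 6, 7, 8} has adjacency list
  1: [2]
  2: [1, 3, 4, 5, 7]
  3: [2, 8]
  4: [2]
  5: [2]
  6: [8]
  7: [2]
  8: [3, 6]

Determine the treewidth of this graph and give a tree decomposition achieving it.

Treewidth 1.
One such decomposition:
Bags: B1 = {2, 7}  B2 = {2, 3}  B3 = {2, 4}  B4 = {1, 2}  B5 = {3, 8}  B6 = {6, 8}  B7 = {2, 5}
Tree: B1–B2, B1–B3, B2–B4, B2–B5, B5–B6, B2–B7

The largest bag has 2 vertices, giving width 1; this decomposition certifies tw(G) ≤ 1. G has an edge, so its treewidth is at least 1. Hence tw(G) = 1 exactly.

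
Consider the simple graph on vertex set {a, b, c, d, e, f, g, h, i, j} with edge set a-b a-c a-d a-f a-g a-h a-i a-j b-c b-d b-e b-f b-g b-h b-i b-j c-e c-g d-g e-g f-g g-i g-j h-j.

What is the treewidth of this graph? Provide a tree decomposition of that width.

Treewidth 3.
Bags: B1 = {a, b, c, g}  B2 = {a, b, d, g}  B3 = {b, c, e, g}  B4 = {a, b, g, i}  B5 = {a, b, g, j}  B6 = {a, b, h, j}  B7 = {a, b, f, g}
Tree: B1–B2, B1–B3, B1–B4, B2–B5, B5–B6, B4–B7

The largest bag has 4 vertices, giving width 3; this decomposition certifies tw(G) ≤ 3. Conversely, {b, c, e, g} is a clique of size 4, and the vertices of any clique must share a bag in every tree decomposition; so some bag has ≥ 4 vertices and tw(G) ≥ 3. Hence tw(G) = 3 exactly.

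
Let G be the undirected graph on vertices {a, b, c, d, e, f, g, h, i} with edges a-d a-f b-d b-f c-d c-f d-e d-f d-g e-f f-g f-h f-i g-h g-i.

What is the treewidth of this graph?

A width-2 tree decomposition is:
Bags: B1 = {b, d, f}  B2 = {d, f, g}  B3 = {c, d, f}  B4 = {f, g, i}  B5 = {d, e, f}  B6 = {a, d, f}  B7 = {f, g, h}
Tree: B1–B2, B1–B3, B2–B4, B3–B5, B5–B6, B4–B7
The largest bag has 3 vertices, giving width 2; this decomposition certifies tw(G) ≤ 2. On the other hand G contains the 3-clique {d, f, g}. A clique must lie in a single bag of any decomposition, so no decomposition can have width below 2. The upper and lower bounds meet at 2, so that is the treewidth.

2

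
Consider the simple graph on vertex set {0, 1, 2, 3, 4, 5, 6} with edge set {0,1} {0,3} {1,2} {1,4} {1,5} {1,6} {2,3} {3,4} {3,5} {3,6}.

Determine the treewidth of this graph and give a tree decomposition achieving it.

The largest bag has 3 vertices, giving width 2; this decomposition certifies tw(G) ≤ 2. The edges 1–5–3–0–1 form a cycle, so G is not a tree and its treewidth is at least 2. Therefore the treewidth is 2.

Treewidth 2.
Bags: B1 = {1, 3, 5}  B2 = {0, 1, 3}  B3 = {1, 3, 4}  B4 = {1, 2, 3}  B5 = {1, 3, 6}
Tree: B1–B2, B2–B3, B3–B4, B4–B5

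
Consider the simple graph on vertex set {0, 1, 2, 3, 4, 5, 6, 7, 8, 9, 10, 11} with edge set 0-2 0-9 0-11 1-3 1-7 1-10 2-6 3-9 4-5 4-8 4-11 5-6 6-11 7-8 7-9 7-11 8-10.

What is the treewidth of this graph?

3

A width-3 tree decomposition is:
Bags: B1 = {2, 4, 5, 6}  B2 = {2, 4, 6, 11}  B3 = {0, 2, 4, 11}  B4 = {0, 4, 8, 11}  B5 = {0, 7, 8, 11}  B6 = {0, 7, 8, 9}  B7 = {7, 8, 9, 10}  B8 = {1, 7, 9, 10}  B9 = {1, 3, 9, 10}
Tree: B1–B2, B2–B3, B3–B4, B4–B5, B5–B6, B6–B7, B7–B8, B8–B9
Every bag has size at most 4, so the width is 4 − 1 = 3 and tw(G) ≤ 3. For the lower bound: the 4 vertex sets {2,5,6}, {4}, {11}, {0,7,8,9} are disjoint, each induces a connected subgraph, and every pair is joined by at least one edge of G. Contracting each set to a single vertex therefore yields K_{4} as a minor, and since treewidth is minor-monotone, tw(G) ≥ tw(K_{4}) = 3. The upper and lower bounds meet at 3, so that is the treewidth.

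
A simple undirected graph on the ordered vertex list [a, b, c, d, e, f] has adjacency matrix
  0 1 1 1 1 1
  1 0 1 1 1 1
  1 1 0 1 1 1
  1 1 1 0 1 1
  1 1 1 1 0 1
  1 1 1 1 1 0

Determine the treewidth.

5

A width-5 tree decomposition is:
Bags: B1 = {a, b, c, d, e, f}
Tree: (single bag)
With just one bag of size 6, the width is 6 − 1 = 5, so tw(G) ≤ 5. Conversely, {a, b, c, d, e, f} is a clique of size 6, and the vertices of any clique must share a bag in every tree decomposition; so some bag has ≥ 6 vertices and tw(G) ≥ 5. The upper and lower bounds meet at 5, so that is the treewidth.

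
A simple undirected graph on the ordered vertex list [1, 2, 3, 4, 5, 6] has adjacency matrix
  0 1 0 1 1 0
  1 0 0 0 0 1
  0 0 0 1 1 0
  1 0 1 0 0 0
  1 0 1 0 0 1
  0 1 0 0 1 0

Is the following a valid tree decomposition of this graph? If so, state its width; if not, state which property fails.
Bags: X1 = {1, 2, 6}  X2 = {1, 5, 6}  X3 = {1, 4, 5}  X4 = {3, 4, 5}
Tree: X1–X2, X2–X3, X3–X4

Vertex coverage: the bags together contain {1, 2, 3, 4, 5, 6}, the full vertex set. Edge coverage: each edge of G has both endpoints in at least one bag. Running intersection: for every vertex, the bags containing it form a connected subtree. All three properties hold, so this is a valid tree decomposition of width max|bag| − 1 = 2, and hence tw(G) ≤ 2.

Yes; width 2.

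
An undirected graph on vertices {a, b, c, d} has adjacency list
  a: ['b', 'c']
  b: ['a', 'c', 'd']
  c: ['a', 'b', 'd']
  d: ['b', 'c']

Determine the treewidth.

2

A width-2 tree decomposition is:
Bags: B1 = {b, c, d}  B2 = {a, b, c}
Tree: B1–B2
Each bag holds 3 vertices, so the decomposition has width 2, which upper-bounds the treewidth. Conversely, {b, c, d} is a clique of size 3, and the vertices of any clique must share a bag in every tree decomposition; so some bag has ≥ 3 vertices and tw(G) ≥ 2. The upper and lower bounds meet at 2, so that is the treewidth.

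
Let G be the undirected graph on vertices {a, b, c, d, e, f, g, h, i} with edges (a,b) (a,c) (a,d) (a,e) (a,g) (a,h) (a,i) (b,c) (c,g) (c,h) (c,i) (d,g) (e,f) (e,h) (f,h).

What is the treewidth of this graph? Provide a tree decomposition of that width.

Treewidth 2.
One optimal decomposition is:
Bags: B1 = {a, c, h}  B2 = {a, e, h}  B3 = {e, f, h}  B4 = {a, c, g}  B5 = {a, b, c}  B6 = {a, d, g}  B7 = {a, c, i}
Tree: B1–B2, B2–B3, B1–B4, B1–B5, B4–B6, B1–B7

The largest bag has 3 vertices, giving width 2; this decomposition certifies tw(G) ≤ 2. Conversely, {a, d, g} is a clique of size 3, and the vertices of any clique must share a bag in every tree decomposition; so some bag has ≥ 3 vertices and tw(G) ≥ 2. Hence tw(G) = 2 exactly.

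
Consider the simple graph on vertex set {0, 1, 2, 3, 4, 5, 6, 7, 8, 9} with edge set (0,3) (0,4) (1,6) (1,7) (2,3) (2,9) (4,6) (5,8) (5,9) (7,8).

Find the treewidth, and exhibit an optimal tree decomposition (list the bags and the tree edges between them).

Every bag has size at most 3, so the width is 3 − 1 = 2 and tw(G) ≤ 2. For the lower bound, G contains the cycle 1–7–8–5–9–2–3–0–4–6–1, so G is not a forest; only forests have treewidth ≤ 1, hence tw(G) ≥ 2. Hence tw(G) = 2 exactly.

Treewidth 2.
One optimal decomposition is:
Bags: B1 = {1, 7, 8}  B2 = {1, 5, 8}  B3 = {1, 5, 9}  B4 = {1, 2, 9}  B5 = {1, 2, 3}  B6 = {0, 1, 3}  B7 = {0, 1, 4}  B8 = {1, 4, 6}
Tree: B1–B2, B2–B3, B3–B4, B4–B5, B5–B6, B6–B7, B7–B8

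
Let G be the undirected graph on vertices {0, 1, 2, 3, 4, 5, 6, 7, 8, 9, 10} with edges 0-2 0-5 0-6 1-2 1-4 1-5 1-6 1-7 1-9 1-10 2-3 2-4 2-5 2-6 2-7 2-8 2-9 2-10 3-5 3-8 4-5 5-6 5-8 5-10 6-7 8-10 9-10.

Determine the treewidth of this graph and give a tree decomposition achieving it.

Every bag has size at most 4, so the width is 4 − 1 = 3 and tw(G) ≤ 3. For the lower bound, the 4 vertices {1, 2, 9, 10} are pairwise adjacent, and any tree decomposition puts a clique entirely inside one bag — forcing width ≥ 3. Hence tw(G) = 3 exactly.

Treewidth 3.
One optimal decomposition is:
Bags: B1 = {1, 2, 5, 6}  B2 = {1, 2, 5, 10}  B3 = {2, 5, 8, 10}  B4 = {1, 2, 4, 5}  B5 = {1, 2, 9, 10}  B6 = {1, 2, 6, 7}  B7 = {0, 2, 5, 6}  B8 = {2, 3, 5, 8}
Tree: B1–B2, B2–B3, B1–B4, B2–B5, B1–B6, B1–B7, B3–B8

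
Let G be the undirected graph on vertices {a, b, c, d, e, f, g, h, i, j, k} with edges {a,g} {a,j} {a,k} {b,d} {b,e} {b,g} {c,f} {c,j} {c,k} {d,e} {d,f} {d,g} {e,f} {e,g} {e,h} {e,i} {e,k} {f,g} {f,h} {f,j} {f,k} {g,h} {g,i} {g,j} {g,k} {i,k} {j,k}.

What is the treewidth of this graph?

A width-3 tree decomposition is:
Bags: B1 = {e, g, i, k}  B2 = {e, f, g, k}  B3 = {f, g, j, k}  B4 = {c, f, j, k}  B5 = {d, e, f, g}  B6 = {e, f, g, h}  B7 = {b, d, e, g}  B8 = {a, g, j, k}
Tree: B1–B2, B2–B3, B3–B4, B2–B5, B2–B6, B5–B7, B3–B8
Each bag holds 4 vertices, so the decomposition has width 3, which upper-bounds the treewidth. Conversely, {a, g, j, k} is a clique of size 4, and the vertices of any clique must share a bag in every tree decomposition; so some bag has ≥ 4 vertices and tw(G) ≥ 3. Combining the bounds, tw(G) = 3.

3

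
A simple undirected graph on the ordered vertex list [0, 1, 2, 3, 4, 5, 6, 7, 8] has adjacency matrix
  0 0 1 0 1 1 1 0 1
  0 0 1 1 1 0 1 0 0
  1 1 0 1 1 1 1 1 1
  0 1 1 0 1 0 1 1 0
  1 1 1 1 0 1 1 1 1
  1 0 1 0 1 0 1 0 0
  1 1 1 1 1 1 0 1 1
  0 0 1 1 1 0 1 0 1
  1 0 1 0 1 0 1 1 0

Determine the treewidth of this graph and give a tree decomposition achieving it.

Each bag holds 5 vertices, so the decomposition has width 4, which upper-bounds the treewidth. Conversely, {0, 2, 4, 6, 8} is a clique of size 5, and the vertices of any clique must share a bag in every tree decomposition; so some bag has ≥ 5 vertices and tw(G) ≥ 4. The upper and lower bounds meet at 4, so that is the treewidth.

Treewidth 4.
One such decomposition:
Bags: B1 = {2, 4, 6, 7, 8}  B2 = {2, 3, 4, 6, 7}  B3 = {0, 2, 4, 6, 8}  B4 = {1, 2, 3, 4, 6}  B5 = {0, 2, 4, 5, 6}
Tree: B1–B2, B1–B3, B2–B4, B3–B5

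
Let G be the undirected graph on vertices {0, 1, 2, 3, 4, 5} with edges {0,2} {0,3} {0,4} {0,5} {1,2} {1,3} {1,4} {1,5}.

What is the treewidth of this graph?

2

A width-2 tree decomposition is:
Bags: B1 = {0, 1, 4}  B2 = {0, 1, 3}  B3 = {0, 1, 5}  B4 = {0, 1, 2}
Tree: B1–B2, B2–B3, B3–B4
The largest bag has 3 vertices, giving width 2; this decomposition certifies tw(G) ≤ 2. The edges 0–4–1–3–0 form a cycle, so G is not a tree and its treewidth is at least 2. Therefore the treewidth is 2.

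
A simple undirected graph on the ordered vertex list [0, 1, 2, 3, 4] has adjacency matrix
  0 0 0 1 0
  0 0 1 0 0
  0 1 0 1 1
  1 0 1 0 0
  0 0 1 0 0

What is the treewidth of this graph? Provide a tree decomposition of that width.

Treewidth 1.
Bags: B1 = {2, 3}  B2 = {0, 3}  B3 = {1, 2}  B4 = {2, 4}
Tree: B1–B2, B1–B3, B3–B4

Each bag holds 2 vertices, so the decomposition has width 1, which upper-bounds the treewidth. Any graph with an edge has treewidth ≥ 1, and G has the edge 2–3. Hence tw(G) = 1 exactly.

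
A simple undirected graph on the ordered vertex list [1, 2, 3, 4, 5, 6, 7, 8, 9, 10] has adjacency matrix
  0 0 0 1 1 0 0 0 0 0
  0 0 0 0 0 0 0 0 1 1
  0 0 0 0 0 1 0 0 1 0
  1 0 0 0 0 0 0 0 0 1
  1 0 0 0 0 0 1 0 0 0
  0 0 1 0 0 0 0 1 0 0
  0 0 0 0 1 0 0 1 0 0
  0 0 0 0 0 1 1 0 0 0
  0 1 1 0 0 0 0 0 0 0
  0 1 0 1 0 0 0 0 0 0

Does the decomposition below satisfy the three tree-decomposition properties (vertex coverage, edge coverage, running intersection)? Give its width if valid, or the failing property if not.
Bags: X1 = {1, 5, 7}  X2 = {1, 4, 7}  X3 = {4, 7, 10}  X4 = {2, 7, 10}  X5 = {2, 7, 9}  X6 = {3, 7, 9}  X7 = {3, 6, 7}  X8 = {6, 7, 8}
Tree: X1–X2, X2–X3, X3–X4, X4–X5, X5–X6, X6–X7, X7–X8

Yes; width 2.

Checking the three conditions: (i) the bags cover all of {1, 2, 3, 4, 5, 6, 7, 8, 9, 10}; (ii) for each edge, some bag contains both endpoints; (iii) the bags containing any fixed vertex form a subtree. All hold, so the decomposition is valid with width 3 − 1 = 2.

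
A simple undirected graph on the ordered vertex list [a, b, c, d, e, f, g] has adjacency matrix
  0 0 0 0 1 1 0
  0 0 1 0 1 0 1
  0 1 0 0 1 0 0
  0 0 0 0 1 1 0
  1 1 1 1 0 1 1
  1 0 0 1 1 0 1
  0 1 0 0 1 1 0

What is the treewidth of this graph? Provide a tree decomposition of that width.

Treewidth 2.
Bags: B1 = {b, e, g}  B2 = {e, f, g}  B3 = {a, e, f}  B4 = {b, c, e}  B5 = {d, e, f}
Tree: B1–B2, B2–B3, B1–B4, B2–B5

Every bag has size at most 3, so the width is 3 − 1 = 2 and tw(G) ≤ 2. For the lower bound, the 3 vertices {b, c, e} are pairwise adjacent, and any tree decomposition puts a clique entirely inside one bag — forcing width ≥ 2. The upper and lower bounds meet at 2, so that is the treewidth.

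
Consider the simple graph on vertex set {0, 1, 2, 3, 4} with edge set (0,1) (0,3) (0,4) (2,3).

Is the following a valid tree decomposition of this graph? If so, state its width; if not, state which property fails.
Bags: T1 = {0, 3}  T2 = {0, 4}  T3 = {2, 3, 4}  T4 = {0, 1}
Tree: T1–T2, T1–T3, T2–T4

A tree decomposition must satisfy three properties: every vertex lies in some bag; for every edge, both endpoints lie together in some bag; and for every vertex, the bags containing it form a connected subtree. Here bags containing vertex 4 are not connected in the tree, so the decomposition is invalid.

No — bags containing vertex 4 are not connected in the tree.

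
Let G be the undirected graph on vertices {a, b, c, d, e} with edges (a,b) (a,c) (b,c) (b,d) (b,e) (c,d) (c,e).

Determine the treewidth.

2

A width-2 tree decomposition is:
Bags: B1 = {a, b, c}  B2 = {b, c, e}  B3 = {b, c, d}
Tree: B1–B2, B2–B3
Every bag has size at most 3, so the width is 3 − 1 = 2 and tw(G) ≤ 2. For the lower bound, the 3 vertices {b, c, d} are pairwise adjacent, and any tree decomposition puts a clique entirely inside one bag — forcing width ≥ 2. The upper and lower bounds meet at 2, so that is the treewidth.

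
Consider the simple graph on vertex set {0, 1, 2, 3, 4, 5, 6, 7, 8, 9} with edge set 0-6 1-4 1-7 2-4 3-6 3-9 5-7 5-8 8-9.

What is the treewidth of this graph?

A width-1 tree decomposition is:
Bags: B1 = {2, 4}  B2 = {1, 4}  B3 = {1, 7}  B4 = {5, 7}  B5 = {5, 8}  B6 = {8, 9}  B7 = {3, 9}  B8 = {3, 6}  B9 = {0, 6}
Tree: B1–B2, B2–B3, B3–B4, B4–B5, B5–B6, B6–B7, B7–B8, B8–B9
The largest bag has 2 vertices, giving width 1; this decomposition certifies tw(G) ≤ 1. G has an edge, so its treewidth is at least 1. Therefore the treewidth is 1.

1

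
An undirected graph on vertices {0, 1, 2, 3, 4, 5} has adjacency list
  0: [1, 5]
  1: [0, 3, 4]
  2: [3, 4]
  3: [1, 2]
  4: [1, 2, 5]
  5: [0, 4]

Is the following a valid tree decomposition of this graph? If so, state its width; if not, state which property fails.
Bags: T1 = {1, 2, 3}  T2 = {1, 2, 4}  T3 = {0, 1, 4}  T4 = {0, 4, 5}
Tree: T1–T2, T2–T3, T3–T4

Every vertex of G appears in some bag (union = {0, 1, 2, 3, 4, 5}); every edge is covered by a bag; and for each vertex v the set of bags containing v is connected in the bag tree. The decomposition is therefore valid. The largest bag has 3 vertices, so the width is 2.

Yes; width 2.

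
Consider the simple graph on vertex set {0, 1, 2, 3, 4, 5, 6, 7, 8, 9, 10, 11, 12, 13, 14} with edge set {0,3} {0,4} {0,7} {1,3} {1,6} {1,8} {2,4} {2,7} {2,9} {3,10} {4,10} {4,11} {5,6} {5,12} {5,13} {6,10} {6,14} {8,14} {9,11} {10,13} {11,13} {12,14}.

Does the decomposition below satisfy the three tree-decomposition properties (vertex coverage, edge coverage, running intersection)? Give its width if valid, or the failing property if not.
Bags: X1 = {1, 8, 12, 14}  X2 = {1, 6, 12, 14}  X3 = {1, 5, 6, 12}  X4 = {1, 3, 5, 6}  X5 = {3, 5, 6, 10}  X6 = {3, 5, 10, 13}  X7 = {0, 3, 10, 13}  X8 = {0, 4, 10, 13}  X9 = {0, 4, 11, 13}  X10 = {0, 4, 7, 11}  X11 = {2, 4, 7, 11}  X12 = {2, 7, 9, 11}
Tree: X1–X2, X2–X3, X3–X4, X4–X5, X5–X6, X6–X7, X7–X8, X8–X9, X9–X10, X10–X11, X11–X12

Yes; width 3.

Checking the three conditions: (i) the bags cover all of {0, 1, 2, 3, 4, 5, 6, 7, 8, 9, 10, 11, 12, 13, 14}; (ii) for each edge, some bag contains both endpoints; (iii) the bags containing any fixed vertex form a subtree. All hold, so the decomposition is valid with width 4 − 1 = 3.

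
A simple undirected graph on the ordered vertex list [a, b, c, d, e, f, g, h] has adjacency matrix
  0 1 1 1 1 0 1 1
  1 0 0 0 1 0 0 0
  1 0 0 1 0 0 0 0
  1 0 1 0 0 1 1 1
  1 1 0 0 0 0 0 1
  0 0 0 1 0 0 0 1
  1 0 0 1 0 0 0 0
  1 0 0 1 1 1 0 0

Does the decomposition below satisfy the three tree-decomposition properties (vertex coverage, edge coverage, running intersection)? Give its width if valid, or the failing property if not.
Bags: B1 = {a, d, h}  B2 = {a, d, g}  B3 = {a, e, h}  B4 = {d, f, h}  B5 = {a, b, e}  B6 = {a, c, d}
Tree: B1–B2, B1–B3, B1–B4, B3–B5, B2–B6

Yes; width 2.

Vertex coverage: the bags together contain {a, b, c, d, e, f, g, h}, the full vertex set. Edge coverage: each edge of G has both endpoints in at least one bag. Running intersection: for every vertex, the bags containing it form a connected subtree. All three properties hold, so this is a valid tree decomposition of width max|bag| − 1 = 2, and hence tw(G) ≤ 2.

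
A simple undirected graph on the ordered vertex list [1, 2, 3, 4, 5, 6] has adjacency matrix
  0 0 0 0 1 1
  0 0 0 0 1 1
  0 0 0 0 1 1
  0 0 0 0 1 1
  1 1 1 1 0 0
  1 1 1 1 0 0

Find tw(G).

2

A width-2 tree decomposition is:
Bags: B1 = {2, 5, 6}  B2 = {3, 5, 6}  B3 = {1, 5, 6}  B4 = {4, 5, 6}
Tree: B1–B2, B2–B3, B3–B4
The largest bag has 3 vertices, giving width 2; this decomposition certifies tw(G) ≤ 2. For the lower bound, G contains the cycle 5–2–6–3–5, so G is not a forest; only forests have treewidth ≤ 1, hence tw(G) ≥ 2. Therefore the treewidth is 2.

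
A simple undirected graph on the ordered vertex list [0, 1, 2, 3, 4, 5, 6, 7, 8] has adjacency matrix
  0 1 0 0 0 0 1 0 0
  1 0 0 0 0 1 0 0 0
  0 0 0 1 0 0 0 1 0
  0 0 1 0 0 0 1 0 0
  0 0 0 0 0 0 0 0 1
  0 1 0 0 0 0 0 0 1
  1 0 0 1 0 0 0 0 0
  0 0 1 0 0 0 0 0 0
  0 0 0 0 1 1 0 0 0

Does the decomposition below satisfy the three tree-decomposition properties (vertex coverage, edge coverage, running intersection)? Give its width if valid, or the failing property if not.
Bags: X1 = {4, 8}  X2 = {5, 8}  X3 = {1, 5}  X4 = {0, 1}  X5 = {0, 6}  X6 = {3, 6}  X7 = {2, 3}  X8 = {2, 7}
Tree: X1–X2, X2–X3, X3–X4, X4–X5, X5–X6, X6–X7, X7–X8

Yes; width 1.

Checking the three conditions: (i) the bags cover all of {0, 1, 2, 3, 4, 5, 6, 7, 8}; (ii) for each edge, some bag contains both endpoints; (iii) the bags containing any fixed vertex form a subtree. All hold, so the decomposition is valid with width 2 − 1 = 1.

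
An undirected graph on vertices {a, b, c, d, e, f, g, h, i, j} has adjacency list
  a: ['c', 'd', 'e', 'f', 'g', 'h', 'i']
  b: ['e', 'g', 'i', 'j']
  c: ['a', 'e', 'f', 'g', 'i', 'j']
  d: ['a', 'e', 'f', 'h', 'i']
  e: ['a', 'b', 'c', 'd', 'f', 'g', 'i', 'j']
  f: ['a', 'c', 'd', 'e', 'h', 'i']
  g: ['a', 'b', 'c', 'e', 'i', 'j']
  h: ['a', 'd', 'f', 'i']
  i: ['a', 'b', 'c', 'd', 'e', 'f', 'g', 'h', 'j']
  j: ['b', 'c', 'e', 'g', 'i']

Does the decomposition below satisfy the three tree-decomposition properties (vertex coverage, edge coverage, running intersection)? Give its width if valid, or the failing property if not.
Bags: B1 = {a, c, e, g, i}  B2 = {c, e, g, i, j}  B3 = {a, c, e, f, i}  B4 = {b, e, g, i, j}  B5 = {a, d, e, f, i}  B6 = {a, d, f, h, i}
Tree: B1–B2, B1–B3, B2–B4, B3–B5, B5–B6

Yes; width 4.

Checking the three conditions: (i) the bags cover all of {a, b, c, d, e, f, g, h, i, j}; (ii) for each edge, some bag contains both endpoints; (iii) the bags containing any fixed vertex form a subtree. All hold, so the decomposition is valid with width 5 − 1 = 4.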